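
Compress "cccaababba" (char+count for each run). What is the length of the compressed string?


Input: cccaababba
Runs:
  'c' x 3 => "c3"
  'a' x 2 => "a2"
  'b' x 1 => "b1"
  'a' x 1 => "a1"
  'b' x 2 => "b2"
  'a' x 1 => "a1"
Compressed: "c3a2b1a1b2a1"
Compressed length: 12

12


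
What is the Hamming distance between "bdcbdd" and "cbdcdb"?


Comparing "bdcbdd" and "cbdcdb" position by position:
  Position 0: 'b' vs 'c' => differ
  Position 1: 'd' vs 'b' => differ
  Position 2: 'c' vs 'd' => differ
  Position 3: 'b' vs 'c' => differ
  Position 4: 'd' vs 'd' => same
  Position 5: 'd' vs 'b' => differ
Total differences (Hamming distance): 5

5


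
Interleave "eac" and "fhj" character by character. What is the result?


Interleaving "eac" and "fhj":
  Position 0: 'e' from first, 'f' from second => "ef"
  Position 1: 'a' from first, 'h' from second => "ah"
  Position 2: 'c' from first, 'j' from second => "cj"
Result: efahcj

efahcj


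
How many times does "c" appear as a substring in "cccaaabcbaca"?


Searching for "c" in "cccaaabcbaca"
Scanning each position:
  Position 0: "c" => MATCH
  Position 1: "c" => MATCH
  Position 2: "c" => MATCH
  Position 3: "a" => no
  Position 4: "a" => no
  Position 5: "a" => no
  Position 6: "b" => no
  Position 7: "c" => MATCH
  Position 8: "b" => no
  Position 9: "a" => no
  Position 10: "c" => MATCH
  Position 11: "a" => no
Total occurrences: 5

5


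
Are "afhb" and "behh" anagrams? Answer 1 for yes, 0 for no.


Strings: "afhb", "behh"
Sorted first:  abfh
Sorted second: behh
Differ at position 0: 'a' vs 'b' => not anagrams

0


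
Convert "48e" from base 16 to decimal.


Input: "48e" in base 16
Positional expansion:
  Digit '4' (value 4) x 16^2 = 1024
  Digit '8' (value 8) x 16^1 = 128
  Digit 'e' (value 14) x 16^0 = 14
Sum = 1166

1166


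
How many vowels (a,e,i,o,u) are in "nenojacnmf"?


Input: nenojacnmf
Checking each character:
  'n' at position 0: consonant
  'e' at position 1: vowel (running total: 1)
  'n' at position 2: consonant
  'o' at position 3: vowel (running total: 2)
  'j' at position 4: consonant
  'a' at position 5: vowel (running total: 3)
  'c' at position 6: consonant
  'n' at position 7: consonant
  'm' at position 8: consonant
  'f' at position 9: consonant
Total vowels: 3

3


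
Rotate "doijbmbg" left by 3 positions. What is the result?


Input: "doijbmbg", rotate left by 3
First 3 characters: "doi"
Remaining characters: "jbmbg"
Concatenate remaining + first: "jbmbg" + "doi" = "jbmbgdoi"

jbmbgdoi


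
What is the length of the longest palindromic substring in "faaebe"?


Input: "faaebe"
Checking substrings for palindromes:
  [3:6] "ebe" (len 3) => palindrome
  [1:3] "aa" (len 2) => palindrome
Longest palindromic substring: "ebe" with length 3

3


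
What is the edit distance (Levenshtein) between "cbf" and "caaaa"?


Computing edit distance: "cbf" -> "caaaa"
DP table:
           c    a    a    a    a
      0    1    2    3    4    5
  c   1    0    1    2    3    4
  b   2    1    1    2    3    4
  f   3    2    2    2    3    4
Edit distance = dp[3][5] = 4

4


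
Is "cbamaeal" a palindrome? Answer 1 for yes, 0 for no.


Input: cbamaeal
Reversed: laeamabc
  Compare pos 0 ('c') with pos 7 ('l'): MISMATCH
  Compare pos 1 ('b') with pos 6 ('a'): MISMATCH
  Compare pos 2 ('a') with pos 5 ('e'): MISMATCH
  Compare pos 3 ('m') with pos 4 ('a'): MISMATCH
Result: not a palindrome

0


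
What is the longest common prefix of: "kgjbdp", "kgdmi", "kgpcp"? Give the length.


Words: kgjbdp, kgdmi, kgpcp
  Position 0: all 'k' => match
  Position 1: all 'g' => match
  Position 2: ('j', 'd', 'p') => mismatch, stop
LCP = "kg" (length 2)

2


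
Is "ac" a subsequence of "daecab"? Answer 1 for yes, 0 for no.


Check if "ac" is a subsequence of "daecab"
Greedy scan:
  Position 0 ('d'): no match needed
  Position 1 ('a'): matches sub[0] = 'a'
  Position 2 ('e'): no match needed
  Position 3 ('c'): matches sub[1] = 'c'
  Position 4 ('a'): no match needed
  Position 5 ('b'): no match needed
All 2 characters matched => is a subsequence

1


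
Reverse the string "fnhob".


Input: fnhob
Reading characters right to left:
  Position 4: 'b'
  Position 3: 'o'
  Position 2: 'h'
  Position 1: 'n'
  Position 0: 'f'
Reversed: bohnf

bohnf


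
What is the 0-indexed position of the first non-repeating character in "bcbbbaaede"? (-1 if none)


Input: bcbbbaaede
Character frequencies:
  'a': 2
  'b': 4
  'c': 1
  'd': 1
  'e': 2
Scanning left to right for freq == 1:
  Position 0 ('b'): freq=4, skip
  Position 1 ('c'): unique! => answer = 1

1


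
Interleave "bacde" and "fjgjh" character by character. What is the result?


Interleaving "bacde" and "fjgjh":
  Position 0: 'b' from first, 'f' from second => "bf"
  Position 1: 'a' from first, 'j' from second => "aj"
  Position 2: 'c' from first, 'g' from second => "cg"
  Position 3: 'd' from first, 'j' from second => "dj"
  Position 4: 'e' from first, 'h' from second => "eh"
Result: bfajcgdjeh

bfajcgdjeh


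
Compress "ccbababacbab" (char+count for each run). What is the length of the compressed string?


Input: ccbababacbab
Runs:
  'c' x 2 => "c2"
  'b' x 1 => "b1"
  'a' x 1 => "a1"
  'b' x 1 => "b1"
  'a' x 1 => "a1"
  'b' x 1 => "b1"
  'a' x 1 => "a1"
  'c' x 1 => "c1"
  'b' x 1 => "b1"
  'a' x 1 => "a1"
  'b' x 1 => "b1"
Compressed: "c2b1a1b1a1b1a1c1b1a1b1"
Compressed length: 22

22


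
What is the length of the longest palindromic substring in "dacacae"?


Input: "dacacae"
Checking substrings for palindromes:
  [1:6] "acaca" (len 5) => palindrome
  [1:4] "aca" (len 3) => palindrome
  [2:5] "cac" (len 3) => palindrome
  [3:6] "aca" (len 3) => palindrome
Longest palindromic substring: "acaca" with length 5

5


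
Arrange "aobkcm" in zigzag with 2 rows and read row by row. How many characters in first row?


Zigzag "aobkcm" into 2 rows:
Placing characters:
  'a' => row 0
  'o' => row 1
  'b' => row 0
  'k' => row 1
  'c' => row 0
  'm' => row 1
Rows:
  Row 0: "abc"
  Row 1: "okm"
First row length: 3

3


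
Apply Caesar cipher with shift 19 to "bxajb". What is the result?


Caesar cipher: shift "bxajb" by 19
  'b' (pos 1) + 19 = pos 20 = 'u'
  'x' (pos 23) + 19 = pos 16 = 'q'
  'a' (pos 0) + 19 = pos 19 = 't'
  'j' (pos 9) + 19 = pos 2 = 'c'
  'b' (pos 1) + 19 = pos 20 = 'u'
Result: uqtcu

uqtcu


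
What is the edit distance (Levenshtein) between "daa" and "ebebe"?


Computing edit distance: "daa" -> "ebebe"
DP table:
           e    b    e    b    e
      0    1    2    3    4    5
  d   1    1    2    3    4    5
  a   2    2    2    3    4    5
  a   3    3    3    3    4    5
Edit distance = dp[3][5] = 5

5


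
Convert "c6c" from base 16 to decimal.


Input: "c6c" in base 16
Positional expansion:
  Digit 'c' (value 12) x 16^2 = 3072
  Digit '6' (value 6) x 16^1 = 96
  Digit 'c' (value 12) x 16^0 = 12
Sum = 3180

3180


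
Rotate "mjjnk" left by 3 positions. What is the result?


Input: "mjjnk", rotate left by 3
First 3 characters: "mjj"
Remaining characters: "nk"
Concatenate remaining + first: "nk" + "mjj" = "nkmjj"

nkmjj


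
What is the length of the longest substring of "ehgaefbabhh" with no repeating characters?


Input: "ehgaefbabhh"
Sliding window (track last position of each char):
  Position 0 ('e'): window [0,0] length 1 -- new best
  Position 1 ('h'): window [0,1] length 2 -- new best
  Position 2 ('g'): window [0,2] length 3 -- new best
  Position 3 ('a'): window [0,3] length 4 -- new best
  Position 4 ('e'): repeat (last at 0), move window start to 1
  Position 4 ('e'): window [1,4] length 4
  Position 5 ('f'): window [1,5] length 5 -- new best
  Position 6 ('b'): window [1,6] length 6 -- new best
  Position 7 ('a'): repeat (last at 3), move window start to 4
  Position 7 ('a'): window [4,7] length 4
  Position 8 ('b'): repeat (last at 6), move window start to 7
  Position 8 ('b'): window [7,8] length 2
  Position 9 ('h'): window [7,9] length 3
  Position 10 ('h'): repeat (last at 9), move window start to 10
  Position 10 ('h'): window [10,10] length 1
Longest substring with no repeats: "hgaefb" with length 6

6


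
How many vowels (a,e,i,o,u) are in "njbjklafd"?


Input: njbjklafd
Checking each character:
  'n' at position 0: consonant
  'j' at position 1: consonant
  'b' at position 2: consonant
  'j' at position 3: consonant
  'k' at position 4: consonant
  'l' at position 5: consonant
  'a' at position 6: vowel (running total: 1)
  'f' at position 7: consonant
  'd' at position 8: consonant
Total vowels: 1

1


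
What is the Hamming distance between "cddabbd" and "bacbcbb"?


Comparing "cddabbd" and "bacbcbb" position by position:
  Position 0: 'c' vs 'b' => differ
  Position 1: 'd' vs 'a' => differ
  Position 2: 'd' vs 'c' => differ
  Position 3: 'a' vs 'b' => differ
  Position 4: 'b' vs 'c' => differ
  Position 5: 'b' vs 'b' => same
  Position 6: 'd' vs 'b' => differ
Total differences (Hamming distance): 6

6


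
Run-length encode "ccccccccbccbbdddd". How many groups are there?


Input: ccccccccbccbbdddd
Scanning for consecutive runs:
  Group 1: 'c' x 8 (positions 0-7)
  Group 2: 'b' x 1 (positions 8-8)
  Group 3: 'c' x 2 (positions 9-10)
  Group 4: 'b' x 2 (positions 11-12)
  Group 5: 'd' x 4 (positions 13-16)
Total groups: 5

5


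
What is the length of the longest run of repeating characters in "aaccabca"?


Input: "aaccabca"
Scanning for longest run:
  Position 1 ('a'): continues run of 'a', length=2
  Position 2 ('c'): new char, reset run to 1
  Position 3 ('c'): continues run of 'c', length=2
  Position 4 ('a'): new char, reset run to 1
  Position 5 ('b'): new char, reset run to 1
  Position 6 ('c'): new char, reset run to 1
  Position 7 ('a'): new char, reset run to 1
Longest run: 'a' with length 2

2


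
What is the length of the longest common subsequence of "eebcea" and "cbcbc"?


LCS of "eebcea" and "cbcbc"
DP table:
           c    b    c    b    c
      0    0    0    0    0    0
  e   0    0    0    0    0    0
  e   0    0    0    0    0    0
  b   0    0    1    1    1    1
  c   0    1    1    2    2    2
  e   0    1    1    2    2    2
  a   0    1    1    2    2    2
LCS length = dp[6][5] = 2

2


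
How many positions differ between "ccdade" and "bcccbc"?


Comparing "ccdade" and "bcccbc" position by position:
  Position 0: 'c' vs 'b' => DIFFER
  Position 1: 'c' vs 'c' => same
  Position 2: 'd' vs 'c' => DIFFER
  Position 3: 'a' vs 'c' => DIFFER
  Position 4: 'd' vs 'b' => DIFFER
  Position 5: 'e' vs 'c' => DIFFER
Positions that differ: 5

5


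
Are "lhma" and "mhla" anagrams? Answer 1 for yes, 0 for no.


Strings: "lhma", "mhla"
Sorted first:  ahlm
Sorted second: ahlm
Sorted forms match => anagrams

1


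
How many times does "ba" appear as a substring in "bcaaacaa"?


Searching for "ba" in "bcaaacaa"
Scanning each position:
  Position 0: "bc" => no
  Position 1: "ca" => no
  Position 2: "aa" => no
  Position 3: "aa" => no
  Position 4: "ac" => no
  Position 5: "ca" => no
  Position 6: "aa" => no
Total occurrences: 0

0


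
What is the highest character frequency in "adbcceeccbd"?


Input: adbcceeccbd
Character counts:
  'a': 1
  'b': 2
  'c': 4
  'd': 2
  'e': 2
Maximum frequency: 4

4


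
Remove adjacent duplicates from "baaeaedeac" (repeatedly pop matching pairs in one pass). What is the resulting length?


Input: baaeaedeac
Stack-based adjacent duplicate removal:
  Read 'b': push. Stack: b
  Read 'a': push. Stack: ba
  Read 'a': matches stack top 'a' => pop. Stack: b
  Read 'e': push. Stack: be
  Read 'a': push. Stack: bea
  Read 'e': push. Stack: beae
  Read 'd': push. Stack: beaed
  Read 'e': push. Stack: beaede
  Read 'a': push. Stack: beaedea
  Read 'c': push. Stack: beaedeac
Final stack: "beaedeac" (length 8)

8


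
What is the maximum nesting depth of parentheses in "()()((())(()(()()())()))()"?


Input: "()()((())(()(()()())()))()"
Tracking depth:
  Position 0 '(': depth becomes 1
  Position 1 ')': depth becomes 0
  Position 2 '(': depth becomes 1
  Position 3 ')': depth becomes 0
  Position 4 '(': depth becomes 1
  Position 5 '(': depth becomes 2
  Position 6 '(': depth becomes 3
  Position 7 ')': depth becomes 2
  Position 8 ')': depth becomes 1
  Position 9 '(': depth becomes 2
  Position 10 '(': depth becomes 3
  Position 11 ')': depth becomes 2
  Position 12 '(': depth becomes 3
  Position 13 '(': depth becomes 4
  Position 14 ')': depth becomes 3
  Position 15 '(': depth becomes 4
  Position 16 ')': depth becomes 3
  Position 17 '(': depth becomes 4
  Position 18 ')': depth becomes 3
  Position 19 ')': depth becomes 2
  Position 20 '(': depth becomes 3
  Position 21 ')': depth becomes 2
  Position 22 ')': depth becomes 1
  Position 23 ')': depth becomes 0
  Position 24 '(': depth becomes 1
  Position 25 ')': depth becomes 0
Maximum depth reached: 4

4


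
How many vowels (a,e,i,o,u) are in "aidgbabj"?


Input: aidgbabj
Checking each character:
  'a' at position 0: vowel (running total: 1)
  'i' at position 1: vowel (running total: 2)
  'd' at position 2: consonant
  'g' at position 3: consonant
  'b' at position 4: consonant
  'a' at position 5: vowel (running total: 3)
  'b' at position 6: consonant
  'j' at position 7: consonant
Total vowels: 3

3


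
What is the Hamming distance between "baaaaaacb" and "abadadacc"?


Comparing "baaaaaacb" and "abadadacc" position by position:
  Position 0: 'b' vs 'a' => differ
  Position 1: 'a' vs 'b' => differ
  Position 2: 'a' vs 'a' => same
  Position 3: 'a' vs 'd' => differ
  Position 4: 'a' vs 'a' => same
  Position 5: 'a' vs 'd' => differ
  Position 6: 'a' vs 'a' => same
  Position 7: 'c' vs 'c' => same
  Position 8: 'b' vs 'c' => differ
Total differences (Hamming distance): 5

5


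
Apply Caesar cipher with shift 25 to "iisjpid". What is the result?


Caesar cipher: shift "iisjpid" by 25
  'i' (pos 8) + 25 = pos 7 = 'h'
  'i' (pos 8) + 25 = pos 7 = 'h'
  's' (pos 18) + 25 = pos 17 = 'r'
  'j' (pos 9) + 25 = pos 8 = 'i'
  'p' (pos 15) + 25 = pos 14 = 'o'
  'i' (pos 8) + 25 = pos 7 = 'h'
  'd' (pos 3) + 25 = pos 2 = 'c'
Result: hhriohc

hhriohc


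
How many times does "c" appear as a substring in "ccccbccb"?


Searching for "c" in "ccccbccb"
Scanning each position:
  Position 0: "c" => MATCH
  Position 1: "c" => MATCH
  Position 2: "c" => MATCH
  Position 3: "c" => MATCH
  Position 4: "b" => no
  Position 5: "c" => MATCH
  Position 6: "c" => MATCH
  Position 7: "b" => no
Total occurrences: 6

6


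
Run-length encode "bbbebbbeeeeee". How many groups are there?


Input: bbbebbbeeeeee
Scanning for consecutive runs:
  Group 1: 'b' x 3 (positions 0-2)
  Group 2: 'e' x 1 (positions 3-3)
  Group 3: 'b' x 3 (positions 4-6)
  Group 4: 'e' x 6 (positions 7-12)
Total groups: 4

4


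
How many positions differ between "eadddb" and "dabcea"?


Comparing "eadddb" and "dabcea" position by position:
  Position 0: 'e' vs 'd' => DIFFER
  Position 1: 'a' vs 'a' => same
  Position 2: 'd' vs 'b' => DIFFER
  Position 3: 'd' vs 'c' => DIFFER
  Position 4: 'd' vs 'e' => DIFFER
  Position 5: 'b' vs 'a' => DIFFER
Positions that differ: 5

5


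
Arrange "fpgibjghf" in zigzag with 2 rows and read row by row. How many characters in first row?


Zigzag "fpgibjghf" into 2 rows:
Placing characters:
  'f' => row 0
  'p' => row 1
  'g' => row 0
  'i' => row 1
  'b' => row 0
  'j' => row 1
  'g' => row 0
  'h' => row 1
  'f' => row 0
Rows:
  Row 0: "fgbgf"
  Row 1: "pijh"
First row length: 5

5


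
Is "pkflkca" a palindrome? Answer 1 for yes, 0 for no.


Input: pkflkca
Reversed: acklfkp
  Compare pos 0 ('p') with pos 6 ('a'): MISMATCH
  Compare pos 1 ('k') with pos 5 ('c'): MISMATCH
  Compare pos 2 ('f') with pos 4 ('k'): MISMATCH
Result: not a palindrome

0


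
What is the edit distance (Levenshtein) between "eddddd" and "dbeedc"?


Computing edit distance: "eddddd" -> "dbeedc"
DP table:
           d    b    e    e    d    c
      0    1    2    3    4    5    6
  e   1    1    2    2    3    4    5
  d   2    1    2    3    3    3    4
  d   3    2    2    3    4    3    4
  d   4    3    3    3    4    4    4
  d   5    4    4    4    4    4    5
  d   6    5    5    5    5    4    5
Edit distance = dp[6][6] = 5

5


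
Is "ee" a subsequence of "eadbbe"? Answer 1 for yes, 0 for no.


Check if "ee" is a subsequence of "eadbbe"
Greedy scan:
  Position 0 ('e'): matches sub[0] = 'e'
  Position 1 ('a'): no match needed
  Position 2 ('d'): no match needed
  Position 3 ('b'): no match needed
  Position 4 ('b'): no match needed
  Position 5 ('e'): matches sub[1] = 'e'
All 2 characters matched => is a subsequence

1


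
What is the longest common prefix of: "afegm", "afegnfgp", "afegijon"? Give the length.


Words: afegm, afegnfgp, afegijon
  Position 0: all 'a' => match
  Position 1: all 'f' => match
  Position 2: all 'e' => match
  Position 3: all 'g' => match
  Position 4: ('m', 'n', 'i') => mismatch, stop
LCP = "afeg" (length 4)

4


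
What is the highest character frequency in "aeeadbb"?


Input: aeeadbb
Character counts:
  'a': 2
  'b': 2
  'd': 1
  'e': 2
Maximum frequency: 2

2


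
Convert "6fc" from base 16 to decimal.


Input: "6fc" in base 16
Positional expansion:
  Digit '6' (value 6) x 16^2 = 1536
  Digit 'f' (value 15) x 16^1 = 240
  Digit 'c' (value 12) x 16^0 = 12
Sum = 1788

1788


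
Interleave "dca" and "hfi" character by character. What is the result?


Interleaving "dca" and "hfi":
  Position 0: 'd' from first, 'h' from second => "dh"
  Position 1: 'c' from first, 'f' from second => "cf"
  Position 2: 'a' from first, 'i' from second => "ai"
Result: dhcfai

dhcfai


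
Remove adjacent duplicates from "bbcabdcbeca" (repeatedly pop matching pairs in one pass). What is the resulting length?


Input: bbcabdcbeca
Stack-based adjacent duplicate removal:
  Read 'b': push. Stack: b
  Read 'b': matches stack top 'b' => pop. Stack: (empty)
  Read 'c': push. Stack: c
  Read 'a': push. Stack: ca
  Read 'b': push. Stack: cab
  Read 'd': push. Stack: cabd
  Read 'c': push. Stack: cabdc
  Read 'b': push. Stack: cabdcb
  Read 'e': push. Stack: cabdcbe
  Read 'c': push. Stack: cabdcbec
  Read 'a': push. Stack: cabdcbeca
Final stack: "cabdcbeca" (length 9)

9


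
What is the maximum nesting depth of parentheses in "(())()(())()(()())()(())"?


Input: "(())()(())()(()())()(())"
Tracking depth:
  Position 0 '(': depth becomes 1
  Position 1 '(': depth becomes 2
  Position 2 ')': depth becomes 1
  Position 3 ')': depth becomes 0
  Position 4 '(': depth becomes 1
  Position 5 ')': depth becomes 0
  Position 6 '(': depth becomes 1
  Position 7 '(': depth becomes 2
  Position 8 ')': depth becomes 1
  Position 9 ')': depth becomes 0
  Position 10 '(': depth becomes 1
  Position 11 ')': depth becomes 0
  Position 12 '(': depth becomes 1
  Position 13 '(': depth becomes 2
  Position 14 ')': depth becomes 1
  Position 15 '(': depth becomes 2
  Position 16 ')': depth becomes 1
  Position 17 ')': depth becomes 0
  Position 18 '(': depth becomes 1
  Position 19 ')': depth becomes 0
  Position 20 '(': depth becomes 1
  Position 21 '(': depth becomes 2
  Position 22 ')': depth becomes 1
  Position 23 ')': depth becomes 0
Maximum depth reached: 2

2


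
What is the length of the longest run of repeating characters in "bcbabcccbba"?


Input: "bcbabcccbba"
Scanning for longest run:
  Position 1 ('c'): new char, reset run to 1
  Position 2 ('b'): new char, reset run to 1
  Position 3 ('a'): new char, reset run to 1
  Position 4 ('b'): new char, reset run to 1
  Position 5 ('c'): new char, reset run to 1
  Position 6 ('c'): continues run of 'c', length=2
  Position 7 ('c'): continues run of 'c', length=3
  Position 8 ('b'): new char, reset run to 1
  Position 9 ('b'): continues run of 'b', length=2
  Position 10 ('a'): new char, reset run to 1
Longest run: 'c' with length 3

3


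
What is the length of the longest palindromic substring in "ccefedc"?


Input: "ccefedc"
Checking substrings for palindromes:
  [2:5] "efe" (len 3) => palindrome
  [0:2] "cc" (len 2) => palindrome
Longest palindromic substring: "efe" with length 3

3


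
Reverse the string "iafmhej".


Input: iafmhej
Reading characters right to left:
  Position 6: 'j'
  Position 5: 'e'
  Position 4: 'h'
  Position 3: 'm'
  Position 2: 'f'
  Position 1: 'a'
  Position 0: 'i'
Reversed: jehmfai

jehmfai


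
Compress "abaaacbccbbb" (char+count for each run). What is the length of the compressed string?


Input: abaaacbccbbb
Runs:
  'a' x 1 => "a1"
  'b' x 1 => "b1"
  'a' x 3 => "a3"
  'c' x 1 => "c1"
  'b' x 1 => "b1"
  'c' x 2 => "c2"
  'b' x 3 => "b3"
Compressed: "a1b1a3c1b1c2b3"
Compressed length: 14

14


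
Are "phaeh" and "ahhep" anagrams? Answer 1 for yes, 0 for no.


Strings: "phaeh", "ahhep"
Sorted first:  aehhp
Sorted second: aehhp
Sorted forms match => anagrams

1


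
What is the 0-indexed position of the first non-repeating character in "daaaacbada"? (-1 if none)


Input: daaaacbada
Character frequencies:
  'a': 6
  'b': 1
  'c': 1
  'd': 2
Scanning left to right for freq == 1:
  Position 0 ('d'): freq=2, skip
  Position 1 ('a'): freq=6, skip
  Position 2 ('a'): freq=6, skip
  Position 3 ('a'): freq=6, skip
  Position 4 ('a'): freq=6, skip
  Position 5 ('c'): unique! => answer = 5

5


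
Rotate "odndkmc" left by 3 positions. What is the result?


Input: "odndkmc", rotate left by 3
First 3 characters: "odn"
Remaining characters: "dkmc"
Concatenate remaining + first: "dkmc" + "odn" = "dkmcodn"

dkmcodn


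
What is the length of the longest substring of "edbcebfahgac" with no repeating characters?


Input: "edbcebfahgac"
Sliding window (track last position of each char):
  Position 0 ('e'): window [0,0] length 1 -- new best
  Position 1 ('d'): window [0,1] length 2 -- new best
  Position 2 ('b'): window [0,2] length 3 -- new best
  Position 3 ('c'): window [0,3] length 4 -- new best
  Position 4 ('e'): repeat (last at 0), move window start to 1
  Position 4 ('e'): window [1,4] length 4
  Position 5 ('b'): repeat (last at 2), move window start to 3
  Position 5 ('b'): window [3,5] length 3
  Position 6 ('f'): window [3,6] length 4
  Position 7 ('a'): window [3,7] length 5 -- new best
  Position 8 ('h'): window [3,8] length 6 -- new best
  Position 9 ('g'): window [3,9] length 7 -- new best
  Position 10 ('a'): repeat (last at 7), move window start to 8
  Position 10 ('a'): window [8,10] length 3
  Position 11 ('c'): window [8,11] length 4
Longest substring with no repeats: "cebfahg" with length 7

7


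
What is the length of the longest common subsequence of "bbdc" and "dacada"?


LCS of "bbdc" and "dacada"
DP table:
           d    a    c    a    d    a
      0    0    0    0    0    0    0
  b   0    0    0    0    0    0    0
  b   0    0    0    0    0    0    0
  d   0    1    1    1    1    1    1
  c   0    1    1    2    2    2    2
LCS length = dp[4][6] = 2

2


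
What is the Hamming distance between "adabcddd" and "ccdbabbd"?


Comparing "adabcddd" and "ccdbabbd" position by position:
  Position 0: 'a' vs 'c' => differ
  Position 1: 'd' vs 'c' => differ
  Position 2: 'a' vs 'd' => differ
  Position 3: 'b' vs 'b' => same
  Position 4: 'c' vs 'a' => differ
  Position 5: 'd' vs 'b' => differ
  Position 6: 'd' vs 'b' => differ
  Position 7: 'd' vs 'd' => same
Total differences (Hamming distance): 6

6


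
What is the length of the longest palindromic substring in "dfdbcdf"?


Input: "dfdbcdf"
Checking substrings for palindromes:
  [0:3] "dfd" (len 3) => palindrome
Longest palindromic substring: "dfd" with length 3

3


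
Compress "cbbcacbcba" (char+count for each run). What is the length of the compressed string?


Input: cbbcacbcba
Runs:
  'c' x 1 => "c1"
  'b' x 2 => "b2"
  'c' x 1 => "c1"
  'a' x 1 => "a1"
  'c' x 1 => "c1"
  'b' x 1 => "b1"
  'c' x 1 => "c1"
  'b' x 1 => "b1"
  'a' x 1 => "a1"
Compressed: "c1b2c1a1c1b1c1b1a1"
Compressed length: 18

18


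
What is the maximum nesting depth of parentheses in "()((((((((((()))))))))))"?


Input: "()((((((((((()))))))))))"
Tracking depth:
  Position 0 '(': depth becomes 1
  Position 1 ')': depth becomes 0
  Position 2 '(': depth becomes 1
  Position 3 '(': depth becomes 2
  Position 4 '(': depth becomes 3
  Position 5 '(': depth becomes 4
  Position 6 '(': depth becomes 5
  Position 7 '(': depth becomes 6
  Position 8 '(': depth becomes 7
  Position 9 '(': depth becomes 8
  Position 10 '(': depth becomes 9
  Position 11 '(': depth becomes 10
  Position 12 '(': depth becomes 11
  Position 13 ')': depth becomes 10
  Position 14 ')': depth becomes 9
  Position 15 ')': depth becomes 8
  Position 16 ')': depth becomes 7
  Position 17 ')': depth becomes 6
  Position 18 ')': depth becomes 5
  Position 19 ')': depth becomes 4
  Position 20 ')': depth becomes 3
  Position 21 ')': depth becomes 2
  Position 22 ')': depth becomes 1
  Position 23 ')': depth becomes 0
Maximum depth reached: 11

11


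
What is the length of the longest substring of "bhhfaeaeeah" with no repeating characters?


Input: "bhhfaeaeeah"
Sliding window (track last position of each char):
  Position 0 ('b'): window [0,0] length 1 -- new best
  Position 1 ('h'): window [0,1] length 2 -- new best
  Position 2 ('h'): repeat (last at 1), move window start to 2
  Position 2 ('h'): window [2,2] length 1
  Position 3 ('f'): window [2,3] length 2
  Position 4 ('a'): window [2,4] length 3 -- new best
  Position 5 ('e'): window [2,5] length 4 -- new best
  Position 6 ('a'): repeat (last at 4), move window start to 5
  Position 6 ('a'): window [5,6] length 2
  Position 7 ('e'): repeat (last at 5), move window start to 6
  Position 7 ('e'): window [6,7] length 2
  Position 8 ('e'): repeat (last at 7), move window start to 8
  Position 8 ('e'): window [8,8] length 1
  Position 9 ('a'): window [8,9] length 2
  Position 10 ('h'): window [8,10] length 3
Longest substring with no repeats: "hfae" with length 4

4


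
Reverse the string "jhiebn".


Input: jhiebn
Reading characters right to left:
  Position 5: 'n'
  Position 4: 'b'
  Position 3: 'e'
  Position 2: 'i'
  Position 1: 'h'
  Position 0: 'j'
Reversed: nbeihj

nbeihj


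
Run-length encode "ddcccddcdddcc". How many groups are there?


Input: ddcccddcdddcc
Scanning for consecutive runs:
  Group 1: 'd' x 2 (positions 0-1)
  Group 2: 'c' x 3 (positions 2-4)
  Group 3: 'd' x 2 (positions 5-6)
  Group 4: 'c' x 1 (positions 7-7)
  Group 5: 'd' x 3 (positions 8-10)
  Group 6: 'c' x 2 (positions 11-12)
Total groups: 6

6


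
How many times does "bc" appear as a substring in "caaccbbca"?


Searching for "bc" in "caaccbbca"
Scanning each position:
  Position 0: "ca" => no
  Position 1: "aa" => no
  Position 2: "ac" => no
  Position 3: "cc" => no
  Position 4: "cb" => no
  Position 5: "bb" => no
  Position 6: "bc" => MATCH
  Position 7: "ca" => no
Total occurrences: 1

1


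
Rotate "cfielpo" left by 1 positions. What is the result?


Input: "cfielpo", rotate left by 1
First 1 characters: "c"
Remaining characters: "fielpo"
Concatenate remaining + first: "fielpo" + "c" = "fielpoc"

fielpoc


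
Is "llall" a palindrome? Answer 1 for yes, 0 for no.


Input: llall
Reversed: llall
  Compare pos 0 ('l') with pos 4 ('l'): match
  Compare pos 1 ('l') with pos 3 ('l'): match
Result: palindrome

1


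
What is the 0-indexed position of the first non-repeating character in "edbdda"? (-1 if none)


Input: edbdda
Character frequencies:
  'a': 1
  'b': 1
  'd': 3
  'e': 1
Scanning left to right for freq == 1:
  Position 0 ('e'): unique! => answer = 0

0


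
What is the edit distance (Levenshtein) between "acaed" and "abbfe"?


Computing edit distance: "acaed" -> "abbfe"
DP table:
           a    b    b    f    e
      0    1    2    3    4    5
  a   1    0    1    2    3    4
  c   2    1    1    2    3    4
  a   3    2    2    2    3    4
  e   4    3    3    3    3    3
  d   5    4    4    4    4    4
Edit distance = dp[5][5] = 4

4


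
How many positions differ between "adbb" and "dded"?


Comparing "adbb" and "dded" position by position:
  Position 0: 'a' vs 'd' => DIFFER
  Position 1: 'd' vs 'd' => same
  Position 2: 'b' vs 'e' => DIFFER
  Position 3: 'b' vs 'd' => DIFFER
Positions that differ: 3

3


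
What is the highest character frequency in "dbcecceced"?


Input: dbcecceced
Character counts:
  'b': 1
  'c': 4
  'd': 2
  'e': 3
Maximum frequency: 4

4


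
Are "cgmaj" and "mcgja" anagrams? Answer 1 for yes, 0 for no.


Strings: "cgmaj", "mcgja"
Sorted first:  acgjm
Sorted second: acgjm
Sorted forms match => anagrams

1


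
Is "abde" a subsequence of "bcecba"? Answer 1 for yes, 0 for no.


Check if "abde" is a subsequence of "bcecba"
Greedy scan:
  Position 0 ('b'): no match needed
  Position 1 ('c'): no match needed
  Position 2 ('e'): no match needed
  Position 3 ('c'): no match needed
  Position 4 ('b'): no match needed
  Position 5 ('a'): matches sub[0] = 'a'
Only matched 1/4 characters => not a subsequence

0


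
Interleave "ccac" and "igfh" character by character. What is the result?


Interleaving "ccac" and "igfh":
  Position 0: 'c' from first, 'i' from second => "ci"
  Position 1: 'c' from first, 'g' from second => "cg"
  Position 2: 'a' from first, 'f' from second => "af"
  Position 3: 'c' from first, 'h' from second => "ch"
Result: cicgafch

cicgafch


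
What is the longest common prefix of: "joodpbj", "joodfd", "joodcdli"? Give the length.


Words: joodpbj, joodfd, joodcdli
  Position 0: all 'j' => match
  Position 1: all 'o' => match
  Position 2: all 'o' => match
  Position 3: all 'd' => match
  Position 4: ('p', 'f', 'c') => mismatch, stop
LCP = "jood" (length 4)

4


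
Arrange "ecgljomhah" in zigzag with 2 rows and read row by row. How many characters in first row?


Zigzag "ecgljomhah" into 2 rows:
Placing characters:
  'e' => row 0
  'c' => row 1
  'g' => row 0
  'l' => row 1
  'j' => row 0
  'o' => row 1
  'm' => row 0
  'h' => row 1
  'a' => row 0
  'h' => row 1
Rows:
  Row 0: "egjma"
  Row 1: "clohh"
First row length: 5

5


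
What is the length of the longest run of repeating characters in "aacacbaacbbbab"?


Input: "aacacbaacbbbab"
Scanning for longest run:
  Position 1 ('a'): continues run of 'a', length=2
  Position 2 ('c'): new char, reset run to 1
  Position 3 ('a'): new char, reset run to 1
  Position 4 ('c'): new char, reset run to 1
  Position 5 ('b'): new char, reset run to 1
  Position 6 ('a'): new char, reset run to 1
  Position 7 ('a'): continues run of 'a', length=2
  Position 8 ('c'): new char, reset run to 1
  Position 9 ('b'): new char, reset run to 1
  Position 10 ('b'): continues run of 'b', length=2
  Position 11 ('b'): continues run of 'b', length=3
  Position 12 ('a'): new char, reset run to 1
  Position 13 ('b'): new char, reset run to 1
Longest run: 'b' with length 3

3


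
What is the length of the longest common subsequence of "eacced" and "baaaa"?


LCS of "eacced" and "baaaa"
DP table:
           b    a    a    a    a
      0    0    0    0    0    0
  e   0    0    0    0    0    0
  a   0    0    1    1    1    1
  c   0    0    1    1    1    1
  c   0    0    1    1    1    1
  e   0    0    1    1    1    1
  d   0    0    1    1    1    1
LCS length = dp[6][5] = 1

1


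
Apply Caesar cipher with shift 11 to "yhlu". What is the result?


Caesar cipher: shift "yhlu" by 11
  'y' (pos 24) + 11 = pos 9 = 'j'
  'h' (pos 7) + 11 = pos 18 = 's'
  'l' (pos 11) + 11 = pos 22 = 'w'
  'u' (pos 20) + 11 = pos 5 = 'f'
Result: jswf

jswf


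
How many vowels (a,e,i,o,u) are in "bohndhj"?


Input: bohndhj
Checking each character:
  'b' at position 0: consonant
  'o' at position 1: vowel (running total: 1)
  'h' at position 2: consonant
  'n' at position 3: consonant
  'd' at position 4: consonant
  'h' at position 5: consonant
  'j' at position 6: consonant
Total vowels: 1

1


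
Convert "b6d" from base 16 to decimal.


Input: "b6d" in base 16
Positional expansion:
  Digit 'b' (value 11) x 16^2 = 2816
  Digit '6' (value 6) x 16^1 = 96
  Digit 'd' (value 13) x 16^0 = 13
Sum = 2925

2925


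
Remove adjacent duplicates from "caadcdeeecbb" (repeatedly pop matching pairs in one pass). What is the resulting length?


Input: caadcdeeecbb
Stack-based adjacent duplicate removal:
  Read 'c': push. Stack: c
  Read 'a': push. Stack: ca
  Read 'a': matches stack top 'a' => pop. Stack: c
  Read 'd': push. Stack: cd
  Read 'c': push. Stack: cdc
  Read 'd': push. Stack: cdcd
  Read 'e': push. Stack: cdcde
  Read 'e': matches stack top 'e' => pop. Stack: cdcd
  Read 'e': push. Stack: cdcde
  Read 'c': push. Stack: cdcdec
  Read 'b': push. Stack: cdcdecb
  Read 'b': matches stack top 'b' => pop. Stack: cdcdec
Final stack: "cdcdec" (length 6)

6


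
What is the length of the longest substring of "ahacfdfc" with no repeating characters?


Input: "ahacfdfc"
Sliding window (track last position of each char):
  Position 0 ('a'): window [0,0] length 1 -- new best
  Position 1 ('h'): window [0,1] length 2 -- new best
  Position 2 ('a'): repeat (last at 0), move window start to 1
  Position 2 ('a'): window [1,2] length 2
  Position 3 ('c'): window [1,3] length 3 -- new best
  Position 4 ('f'): window [1,4] length 4 -- new best
  Position 5 ('d'): window [1,5] length 5 -- new best
  Position 6 ('f'): repeat (last at 4), move window start to 5
  Position 6 ('f'): window [5,6] length 2
  Position 7 ('c'): window [5,7] length 3
Longest substring with no repeats: "hacfd" with length 5

5


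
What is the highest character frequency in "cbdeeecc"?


Input: cbdeeecc
Character counts:
  'b': 1
  'c': 3
  'd': 1
  'e': 3
Maximum frequency: 3

3


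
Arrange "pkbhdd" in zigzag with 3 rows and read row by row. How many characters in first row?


Zigzag "pkbhdd" into 3 rows:
Placing characters:
  'p' => row 0
  'k' => row 1
  'b' => row 2
  'h' => row 1
  'd' => row 0
  'd' => row 1
Rows:
  Row 0: "pd"
  Row 1: "khd"
  Row 2: "b"
First row length: 2

2


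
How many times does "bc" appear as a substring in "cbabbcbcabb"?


Searching for "bc" in "cbabbcbcabb"
Scanning each position:
  Position 0: "cb" => no
  Position 1: "ba" => no
  Position 2: "ab" => no
  Position 3: "bb" => no
  Position 4: "bc" => MATCH
  Position 5: "cb" => no
  Position 6: "bc" => MATCH
  Position 7: "ca" => no
  Position 8: "ab" => no
  Position 9: "bb" => no
Total occurrences: 2

2


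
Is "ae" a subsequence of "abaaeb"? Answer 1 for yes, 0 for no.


Check if "ae" is a subsequence of "abaaeb"
Greedy scan:
  Position 0 ('a'): matches sub[0] = 'a'
  Position 1 ('b'): no match needed
  Position 2 ('a'): no match needed
  Position 3 ('a'): no match needed
  Position 4 ('e'): matches sub[1] = 'e'
  Position 5 ('b'): no match needed
All 2 characters matched => is a subsequence

1


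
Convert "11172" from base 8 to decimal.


Input: "11172" in base 8
Positional expansion:
  Digit '1' (value 1) x 8^4 = 4096
  Digit '1' (value 1) x 8^3 = 512
  Digit '1' (value 1) x 8^2 = 64
  Digit '7' (value 7) x 8^1 = 56
  Digit '2' (value 2) x 8^0 = 2
Sum = 4730

4730


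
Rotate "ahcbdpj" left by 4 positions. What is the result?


Input: "ahcbdpj", rotate left by 4
First 4 characters: "ahcb"
Remaining characters: "dpj"
Concatenate remaining + first: "dpj" + "ahcb" = "dpjahcb"

dpjahcb


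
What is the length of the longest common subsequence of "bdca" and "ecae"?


LCS of "bdca" and "ecae"
DP table:
           e    c    a    e
      0    0    0    0    0
  b   0    0    0    0    0
  d   0    0    0    0    0
  c   0    0    1    1    1
  a   0    0    1    2    2
LCS length = dp[4][4] = 2

2


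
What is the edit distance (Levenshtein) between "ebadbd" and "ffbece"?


Computing edit distance: "ebadbd" -> "ffbece"
DP table:
           f    f    b    e    c    e
      0    1    2    3    4    5    6
  e   1    1    2    3    3    4    5
  b   2    2    2    2    3    4    5
  a   3    3    3    3    3    4    5
  d   4    4    4    4    4    4    5
  b   5    5    5    4    5    5    5
  d   6    6    6    5    5    6    6
Edit distance = dp[6][6] = 6

6


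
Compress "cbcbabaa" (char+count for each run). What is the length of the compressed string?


Input: cbcbabaa
Runs:
  'c' x 1 => "c1"
  'b' x 1 => "b1"
  'c' x 1 => "c1"
  'b' x 1 => "b1"
  'a' x 1 => "a1"
  'b' x 1 => "b1"
  'a' x 2 => "a2"
Compressed: "c1b1c1b1a1b1a2"
Compressed length: 14

14


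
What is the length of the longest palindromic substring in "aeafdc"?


Input: "aeafdc"
Checking substrings for palindromes:
  [0:3] "aea" (len 3) => palindrome
Longest palindromic substring: "aea" with length 3

3


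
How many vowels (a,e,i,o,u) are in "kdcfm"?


Input: kdcfm
Checking each character:
  'k' at position 0: consonant
  'd' at position 1: consonant
  'c' at position 2: consonant
  'f' at position 3: consonant
  'm' at position 4: consonant
Total vowels: 0

0


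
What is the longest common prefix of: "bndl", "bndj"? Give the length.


Words: bndl, bndj
  Position 0: all 'b' => match
  Position 1: all 'n' => match
  Position 2: all 'd' => match
  Position 3: ('l', 'j') => mismatch, stop
LCP = "bnd" (length 3)

3


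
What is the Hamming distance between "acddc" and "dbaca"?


Comparing "acddc" and "dbaca" position by position:
  Position 0: 'a' vs 'd' => differ
  Position 1: 'c' vs 'b' => differ
  Position 2: 'd' vs 'a' => differ
  Position 3: 'd' vs 'c' => differ
  Position 4: 'c' vs 'a' => differ
Total differences (Hamming distance): 5

5


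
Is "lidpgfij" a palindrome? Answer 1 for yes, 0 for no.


Input: lidpgfij
Reversed: jifgpdil
  Compare pos 0 ('l') with pos 7 ('j'): MISMATCH
  Compare pos 1 ('i') with pos 6 ('i'): match
  Compare pos 2 ('d') with pos 5 ('f'): MISMATCH
  Compare pos 3 ('p') with pos 4 ('g'): MISMATCH
Result: not a palindrome

0


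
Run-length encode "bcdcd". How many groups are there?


Input: bcdcd
Scanning for consecutive runs:
  Group 1: 'b' x 1 (positions 0-0)
  Group 2: 'c' x 1 (positions 1-1)
  Group 3: 'd' x 1 (positions 2-2)
  Group 4: 'c' x 1 (positions 3-3)
  Group 5: 'd' x 1 (positions 4-4)
Total groups: 5

5


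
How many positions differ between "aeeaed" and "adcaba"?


Comparing "aeeaed" and "adcaba" position by position:
  Position 0: 'a' vs 'a' => same
  Position 1: 'e' vs 'd' => DIFFER
  Position 2: 'e' vs 'c' => DIFFER
  Position 3: 'a' vs 'a' => same
  Position 4: 'e' vs 'b' => DIFFER
  Position 5: 'd' vs 'a' => DIFFER
Positions that differ: 4

4


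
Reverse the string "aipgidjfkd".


Input: aipgidjfkd
Reading characters right to left:
  Position 9: 'd'
  Position 8: 'k'
  Position 7: 'f'
  Position 6: 'j'
  Position 5: 'd'
  Position 4: 'i'
  Position 3: 'g'
  Position 2: 'p'
  Position 1: 'i'
  Position 0: 'a'
Reversed: dkfjdigpia

dkfjdigpia


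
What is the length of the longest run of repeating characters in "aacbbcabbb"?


Input: "aacbbcabbb"
Scanning for longest run:
  Position 1 ('a'): continues run of 'a', length=2
  Position 2 ('c'): new char, reset run to 1
  Position 3 ('b'): new char, reset run to 1
  Position 4 ('b'): continues run of 'b', length=2
  Position 5 ('c'): new char, reset run to 1
  Position 6 ('a'): new char, reset run to 1
  Position 7 ('b'): new char, reset run to 1
  Position 8 ('b'): continues run of 'b', length=2
  Position 9 ('b'): continues run of 'b', length=3
Longest run: 'b' with length 3

3


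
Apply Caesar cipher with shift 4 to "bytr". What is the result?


Caesar cipher: shift "bytr" by 4
  'b' (pos 1) + 4 = pos 5 = 'f'
  'y' (pos 24) + 4 = pos 2 = 'c'
  't' (pos 19) + 4 = pos 23 = 'x'
  'r' (pos 17) + 4 = pos 21 = 'v'
Result: fcxv

fcxv


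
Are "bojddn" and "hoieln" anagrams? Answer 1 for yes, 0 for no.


Strings: "bojddn", "hoieln"
Sorted first:  bddjno
Sorted second: ehilno
Differ at position 0: 'b' vs 'e' => not anagrams

0


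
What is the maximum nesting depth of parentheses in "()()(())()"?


Input: "()()(())()"
Tracking depth:
  Position 0 '(': depth becomes 1
  Position 1 ')': depth becomes 0
  Position 2 '(': depth becomes 1
  Position 3 ')': depth becomes 0
  Position 4 '(': depth becomes 1
  Position 5 '(': depth becomes 2
  Position 6 ')': depth becomes 1
  Position 7 ')': depth becomes 0
  Position 8 '(': depth becomes 1
  Position 9 ')': depth becomes 0
Maximum depth reached: 2

2
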